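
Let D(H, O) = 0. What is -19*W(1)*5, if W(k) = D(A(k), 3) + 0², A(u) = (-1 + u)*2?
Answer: 0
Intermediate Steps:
A(u) = -2 + 2*u
W(k) = 0 (W(k) = 0 + 0² = 0 + 0 = 0)
-19*W(1)*5 = -19*0*5 = 0*5 = 0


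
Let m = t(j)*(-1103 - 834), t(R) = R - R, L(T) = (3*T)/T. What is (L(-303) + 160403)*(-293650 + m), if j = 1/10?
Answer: -47103221900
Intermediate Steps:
L(T) = 3
j = ⅒ ≈ 0.10000
t(R) = 0
m = 0 (m = 0*(-1103 - 834) = 0*(-1937) = 0)
(L(-303) + 160403)*(-293650 + m) = (3 + 160403)*(-293650 + 0) = 160406*(-293650) = -47103221900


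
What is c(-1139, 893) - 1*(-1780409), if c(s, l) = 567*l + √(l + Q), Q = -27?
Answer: 2286740 + √866 ≈ 2.2868e+6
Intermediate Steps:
c(s, l) = √(-27 + l) + 567*l (c(s, l) = 567*l + √(l - 27) = 567*l + √(-27 + l) = √(-27 + l) + 567*l)
c(-1139, 893) - 1*(-1780409) = (√(-27 + 893) + 567*893) - 1*(-1780409) = (√866 + 506331) + 1780409 = (506331 + √866) + 1780409 = 2286740 + √866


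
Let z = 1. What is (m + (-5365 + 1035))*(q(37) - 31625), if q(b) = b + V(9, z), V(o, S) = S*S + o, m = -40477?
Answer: 1414915446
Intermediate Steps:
V(o, S) = o + S**2 (V(o, S) = S**2 + o = o + S**2)
q(b) = 10 + b (q(b) = b + (9 + 1**2) = b + (9 + 1) = b + 10 = 10 + b)
(m + (-5365 + 1035))*(q(37) - 31625) = (-40477 + (-5365 + 1035))*((10 + 37) - 31625) = (-40477 - 4330)*(47 - 31625) = -44807*(-31578) = 1414915446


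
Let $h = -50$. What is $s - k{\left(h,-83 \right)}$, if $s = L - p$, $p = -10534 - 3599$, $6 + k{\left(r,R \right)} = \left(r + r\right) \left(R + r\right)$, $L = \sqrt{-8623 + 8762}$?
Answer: $839 + \sqrt{139} \approx 850.79$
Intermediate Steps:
$L = \sqrt{139} \approx 11.79$
$k{\left(r,R \right)} = -6 + 2 r \left(R + r\right)$ ($k{\left(r,R \right)} = -6 + \left(r + r\right) \left(R + r\right) = -6 + 2 r \left(R + r\right)$)
$p = -14133$ ($p = -10534 - 3599 = -14133$)
$s = 14133 + \sqrt{139}$ ($s = \sqrt{139} - -14133 = \sqrt{139} + 14133 = 14133 + \sqrt{139} \approx 14145.0$)
$s - k{\left(h,-83 \right)} = \left(14133 + \sqrt{139}\right) - \left(-6 + 2 \left(-50\right)^{2} + 2 \left(-83\right) \left(-50\right)\right) = \left(14133 + \sqrt{139}\right) - \left(-6 + 2 \cdot 2500 + 8300\right) = \left(14133 + \sqrt{139}\right) - \left(-6 + 5000 + 8300\right) = \left(14133 + \sqrt{139}\right) - 13294 = 839 + \sqrt{139}$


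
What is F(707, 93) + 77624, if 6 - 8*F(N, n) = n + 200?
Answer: 620705/8 ≈ 77588.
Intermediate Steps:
F(N, n) = -97/4 - n/8 (F(N, n) = ¾ - (n + 200)/8 = ¾ - (200 + n)/8 = ¾ + (-25 - n/8) = -97/4 - n/8)
F(707, 93) + 77624 = (-97/4 - ⅛*93) + 77624 = (-97/4 - 93/8) + 77624 = -287/8 + 77624 = 620705/8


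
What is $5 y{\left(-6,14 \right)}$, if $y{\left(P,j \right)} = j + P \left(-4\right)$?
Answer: $190$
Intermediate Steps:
$y{\left(P,j \right)} = j - 4 P$
$5 y{\left(-6,14 \right)} = 5 \left(14 - -24\right) = 5 \left(14 + 24\right) = 5 \cdot 38 = 190$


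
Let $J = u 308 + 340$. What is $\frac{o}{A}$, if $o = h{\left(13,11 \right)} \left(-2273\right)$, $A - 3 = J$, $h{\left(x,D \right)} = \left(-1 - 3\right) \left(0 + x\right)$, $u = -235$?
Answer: $- \frac{118196}{72037} \approx -1.6408$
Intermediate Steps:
$h{\left(x,D \right)} = - 4 x$
$J = -72040$ ($J = \left(-235\right) 308 + 340 = -72380 + 340 = -72040$)
$A = -72037$ ($A = 3 - 72040 = -72037$)
$o = 118196$ ($o = \left(-4\right) 13 \left(-2273\right) = \left(-52\right) \left(-2273\right) = 118196$)
$\frac{o}{A} = \frac{118196}{-72037} = 118196 \left(- \frac{1}{72037}\right) = - \frac{118196}{72037}$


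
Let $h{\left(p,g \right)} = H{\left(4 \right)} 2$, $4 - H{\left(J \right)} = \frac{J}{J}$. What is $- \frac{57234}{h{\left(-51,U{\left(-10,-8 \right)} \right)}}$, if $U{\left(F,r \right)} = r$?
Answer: $-9539$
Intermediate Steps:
$H{\left(J \right)} = 3$ ($H{\left(J \right)} = 4 - \frac{J}{J} = 4 - 1 = 3$)
$h{\left(p,g \right)} = 6$ ($h{\left(p,g \right)} = 3 \cdot 2 = 6$)
$- \frac{57234}{h{\left(-51,U{\left(-10,-8 \right)} \right)}} = - \frac{57234}{6} = \left(-57234\right) \frac{1}{6} = -9539$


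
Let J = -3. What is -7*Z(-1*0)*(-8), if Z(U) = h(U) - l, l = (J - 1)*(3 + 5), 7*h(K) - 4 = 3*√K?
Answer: 1824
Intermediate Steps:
h(K) = 4/7 + 3*√K/7 (h(K) = 4/7 + (3*√K)/7 = 4/7 + 3*√K/7)
l = -32 (l = (-3 - 1)*(3 + 5) = -4*8 = -32)
Z(U) = 228/7 + 3*√U/7 (Z(U) = (4/7 + 3*√U/7) - 1*(-32) = (4/7 + 3*√U/7) + 32 = 228/7 + 3*√U/7)
-7*Z(-1*0)*(-8) = -7*(228/7 + 3*√(-1*0)/7)*(-8) = -7*(228/7 + 3*√0/7)*(-8) = -7*(228/7 + (3/7)*0)*(-8) = -7*(228/7 + 0)*(-8) = -7*228/7*(-8) = -228*(-8) = 1824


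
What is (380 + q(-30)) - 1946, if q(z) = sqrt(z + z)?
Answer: -1566 + 2*I*sqrt(15) ≈ -1566.0 + 7.746*I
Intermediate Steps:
q(z) = sqrt(2)*sqrt(z) (q(z) = sqrt(2*z) = sqrt(2)*sqrt(z))
(380 + q(-30)) - 1946 = (380 + sqrt(2)*sqrt(-30)) - 1946 = (380 + sqrt(2)*(I*sqrt(30))) - 1946 = (380 + 2*I*sqrt(15)) - 1946 = -1566 + 2*I*sqrt(15)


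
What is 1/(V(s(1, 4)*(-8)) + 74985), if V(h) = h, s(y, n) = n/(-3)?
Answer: 3/224987 ≈ 1.3334e-5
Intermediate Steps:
s(y, n) = -n/3 (s(y, n) = n*(-1/3) = -n/3)
1/(V(s(1, 4)*(-8)) + 74985) = 1/(-1/3*4*(-8) + 74985) = 1/(-4/3*(-8) + 74985) = 1/(32/3 + 74985) = 1/(224987/3) = 3/224987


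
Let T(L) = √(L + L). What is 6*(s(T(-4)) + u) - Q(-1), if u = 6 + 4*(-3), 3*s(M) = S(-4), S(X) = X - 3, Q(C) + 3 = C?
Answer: -46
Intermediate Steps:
T(L) = √2*√L (T(L) = √(2*L) = √2*√L)
Q(C) = -3 + C
S(X) = -3 + X
s(M) = -7/3 (s(M) = (-3 - 4)/3 = (⅓)*(-7) = -7/3)
u = -6 (u = 6 - 12 = -6)
6*(s(T(-4)) + u) - Q(-1) = 6*(-7/3 - 6) - (-3 - 1) = 6*(-25/3) - 1*(-4) = -50 + 4 = -46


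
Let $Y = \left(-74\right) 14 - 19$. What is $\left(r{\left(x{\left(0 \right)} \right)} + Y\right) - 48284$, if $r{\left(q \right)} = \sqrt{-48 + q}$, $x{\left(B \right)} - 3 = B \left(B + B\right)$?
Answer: $-49339 + 3 i \sqrt{5} \approx -49339.0 + 6.7082 i$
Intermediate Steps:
$Y = -1055$ ($Y = -1036 - 19 = -1055$)
$x{\left(B \right)} = 3 + 2 B^{2}$ ($x{\left(B \right)} = 3 + B \left(B + B\right) = 3 + B 2 B = 3 + 2 B^{2}$)
$\left(r{\left(x{\left(0 \right)} \right)} + Y\right) - 48284 = \left(\sqrt{-48 + \left(3 + 2 \cdot 0^{2}\right)} - 1055\right) - 48284 = \left(\sqrt{-48 + \left(3 + 2 \cdot 0\right)} - 1055\right) - 48284 = \left(\sqrt{-48 + \left(3 + 0\right)} - 1055\right) - 48284 = \left(\sqrt{-48 + 3} - 1055\right) - 48284 = \left(\sqrt{-45} - 1055\right) - 48284 = \left(3 i \sqrt{5} - 1055\right) - 48284 = \left(-1055 + 3 i \sqrt{5}\right) - 48284 = -49339 + 3 i \sqrt{5}$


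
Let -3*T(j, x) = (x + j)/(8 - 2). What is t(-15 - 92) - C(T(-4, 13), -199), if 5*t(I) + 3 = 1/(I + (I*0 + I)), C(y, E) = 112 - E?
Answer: -333413/1070 ≈ -311.60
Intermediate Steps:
T(j, x) = -j/18 - x/18 (T(j, x) = -(x + j)/(3*(8 - 2)) = -(j + x)/(3*6) = -(j/6 + x/6)/3 = -j/18 - x/18)
t(I) = -⅗ + 1/(10*I) (t(I) = -⅗ + 1/(5*(I + (I*0 + I))) = -⅗ + 1/(5*(I + (0 + I))) = -⅗ + 1/(5*(I + I)) = -⅗ + 1/(5*((2*I))) = -⅗ + (1/(2*I))/5 = -⅗ + 1/(10*I))
t(-15 - 92) - C(T(-4, 13), -199) = (1 - 6*(-15 - 92))/(10*(-15 - 92)) - (112 - 1*(-199)) = (⅒)*(1 - 6*(-107))/(-107) - (112 + 199) = (⅒)*(-1/107)*(1 + 642) - 1*311 = (⅒)*(-1/107)*643 - 311 = -643/1070 - 311 = -333413/1070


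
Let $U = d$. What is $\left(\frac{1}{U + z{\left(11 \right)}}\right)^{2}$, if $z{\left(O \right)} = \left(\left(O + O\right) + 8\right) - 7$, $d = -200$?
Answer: $\frac{1}{31329} \approx 3.1919 \cdot 10^{-5}$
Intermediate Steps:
$z{\left(O \right)} = 1 + 2 O$ ($z{\left(O \right)} = \left(2 O + 8\right) - 7 = \left(8 + 2 O\right) - 7 = 1 + 2 O$)
$U = -200$
$\left(\frac{1}{U + z{\left(11 \right)}}\right)^{2} = \left(\frac{1}{-200 + \left(1 + 2 \cdot 11\right)}\right)^{2} = \left(\frac{1}{-200 + \left(1 + 22\right)}\right)^{2} = \left(\frac{1}{-200 + 23}\right)^{2} = \left(\frac{1}{-177}\right)^{2} = \left(- \frac{1}{177}\right)^{2} = \frac{1}{31329}$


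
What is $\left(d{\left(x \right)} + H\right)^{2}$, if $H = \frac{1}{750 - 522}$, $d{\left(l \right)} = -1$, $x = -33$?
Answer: $\frac{51529}{51984} \approx 0.99125$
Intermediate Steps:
$H = \frac{1}{228} \approx 0.004386$
$\left(d{\left(x \right)} + H\right)^{2} = \left(-1 + \frac{1}{228}\right)^{2} = \left(- \frac{227}{228}\right)^{2} = \frac{51529}{51984}$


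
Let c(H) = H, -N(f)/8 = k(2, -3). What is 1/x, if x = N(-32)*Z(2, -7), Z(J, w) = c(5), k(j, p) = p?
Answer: 1/120 ≈ 0.0083333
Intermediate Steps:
N(f) = 24 (N(f) = -8*(-3) = 24)
Z(J, w) = 5
x = 120 (x = 24*5 = 120)
1/x = 1/120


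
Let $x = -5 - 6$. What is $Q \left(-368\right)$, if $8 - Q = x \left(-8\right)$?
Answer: $29440$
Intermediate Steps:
$x = -11$ ($x = -5 - 6 = -11$)
$Q = -80$ ($Q = 8 - \left(-11\right) \left(-8\right) = 8 - 88 = -80$)
$Q \left(-368\right) = \left(-80\right) \left(-368\right) = 29440$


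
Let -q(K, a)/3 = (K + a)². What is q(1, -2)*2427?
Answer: -7281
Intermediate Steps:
q(K, a) = -3*(K + a)²
q(1, -2)*2427 = -3*(1 - 2)²*2427 = -3*(-1)²*2427 = -3*1*2427 = -3*2427 = -7281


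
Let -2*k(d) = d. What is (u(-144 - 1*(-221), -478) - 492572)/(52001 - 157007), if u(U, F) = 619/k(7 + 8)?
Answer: 3694909/787545 ≈ 4.6917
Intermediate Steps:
k(d) = -d/2
u(U, F) = -1238/15 (u(U, F) = 619/((-(7 + 8)/2)) = 619/((-½*15)) = 619/(-15/2) = 619*(-2/15) = -1238/15)
(u(-144 - 1*(-221), -478) - 492572)/(52001 - 157007) = (-1238/15 - 492572)/(52001 - 157007) = -7389818/15/(-105006) = -7389818/15*(-1/105006) = 3694909/787545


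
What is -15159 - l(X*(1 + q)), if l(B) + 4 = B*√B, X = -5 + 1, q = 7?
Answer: -15155 + 128*I*√2 ≈ -15155.0 + 181.02*I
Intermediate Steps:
X = -4
l(B) = -4 + B^(3/2) (l(B) = -4 + B*√B = -4 + B^(3/2))
-15159 - l(X*(1 + q)) = -15159 - (-4 + (-4*(1 + 7))^(3/2)) = -15159 - (-4 + (-4*8)^(3/2)) = -15159 - (-4 + (-32)^(3/2)) = -15159 - (-4 - 128*I*√2) = -15159 + (4 + 128*I*√2) = -15155 + 128*I*√2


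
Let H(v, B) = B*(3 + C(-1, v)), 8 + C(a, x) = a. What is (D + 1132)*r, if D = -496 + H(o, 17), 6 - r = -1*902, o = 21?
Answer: 484872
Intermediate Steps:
C(a, x) = -8 + a
r = 908 (r = 6 - (-1)*902 = 6 - 1*(-902) = 6 + 902 = 908)
H(v, B) = -6*B (H(v, B) = B*(3 + (-8 - 1)) = B*(3 - 9) = B*(-6) = -6*B)
D = -598 (D = -496 - 6*17 = -496 - 102 = -598)
(D + 1132)*r = (-598 + 1132)*908 = 534*908 = 484872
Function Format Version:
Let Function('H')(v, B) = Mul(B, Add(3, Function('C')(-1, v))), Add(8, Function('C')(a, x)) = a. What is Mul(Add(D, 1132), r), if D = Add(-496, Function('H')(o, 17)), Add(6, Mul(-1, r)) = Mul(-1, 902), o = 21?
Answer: 484872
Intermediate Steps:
Function('C')(a, x) = Add(-8, a)
r = 908 (r = Add(6, Mul(-1, Mul(-1, 902))) = Add(6, Mul(-1, -902)) = Add(6, 902) = 908)
Function('H')(v, B) = Mul(-6, B) (Function('H')(v, B) = Mul(B, Add(3, Add(-8, -1))) = Mul(B, Add(3, -9)) = Mul(B, -6) = Mul(-6, B))
D = -598 (D = Add(-496, Mul(-6, 17)) = Add(-496, -102) = -598)
Mul(Add(D, 1132), r) = Mul(Add(-598, 1132), 908) = Mul(534, 908) = 484872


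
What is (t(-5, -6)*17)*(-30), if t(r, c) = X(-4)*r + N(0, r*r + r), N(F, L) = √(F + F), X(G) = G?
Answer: -10200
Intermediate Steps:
N(F, L) = √2*√F (N(F, L) = √(2*F) = √2*√F)
t(r, c) = -4*r (t(r, c) = -4*r + √2*√0 = -4*r + √2*0 = -4*r + 0 = -4*r)
(t(-5, -6)*17)*(-30) = (-4*(-5)*17)*(-30) = (20*17)*(-30) = 340*(-30) = -10200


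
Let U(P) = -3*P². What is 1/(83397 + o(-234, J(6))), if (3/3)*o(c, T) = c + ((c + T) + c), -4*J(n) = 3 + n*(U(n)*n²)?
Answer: 4/354105 ≈ 1.1296e-5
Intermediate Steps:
J(n) = -¾ + 3*n⁵/4 (J(n) = -(3 + n*((-3*n²)*n²))/4 = -(3 + n*(-3*n⁴))/4 = -(3 - 3*n⁵)/4 = -¾ + 3*n⁵/4)
o(c, T) = T + 3*c (o(c, T) = c + ((c + T) + c) = c + ((T + c) + c) = c + (T + 2*c) = T + 3*c)
1/(83397 + o(-234, J(6))) = 1/(83397 + ((-¾ + (¾)*6⁵) + 3*(-234))) = 1/(83397 + ((-¾ + (¾)*7776) - 702)) = 1/(83397 + ((-¾ + 5832) - 702)) = 1/(83397 + (23325/4 - 702)) = 1/(83397 + 20517/4) = 1/(354105/4) = 4/354105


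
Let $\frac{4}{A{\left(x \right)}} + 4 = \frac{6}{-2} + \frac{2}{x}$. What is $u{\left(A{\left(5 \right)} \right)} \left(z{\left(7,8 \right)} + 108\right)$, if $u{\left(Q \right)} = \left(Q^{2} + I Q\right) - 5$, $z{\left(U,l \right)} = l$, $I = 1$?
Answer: $- \frac{661780}{1089} \approx -607.7$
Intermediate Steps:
$A{\left(x \right)} = \frac{4}{-7 + \frac{2}{x}}$ ($A{\left(x \right)} = \frac{4}{-4 + \left(\frac{6}{-2} + \frac{2}{x}\right)} = \frac{4}{-4 + \left(6 \left(- \frac{1}{2}\right) + \frac{2}{x}\right)} = \frac{4}{-4 - \left(3 - \frac{2}{x}\right)} = \frac{4}{-7 + \frac{2}{x}}$)
$u{\left(Q \right)} = -5 + Q + Q^{2}$ ($u{\left(Q \right)} = \left(Q^{2} + 1 Q\right) - 5 = \left(Q^{2} + Q\right) - 5 = \left(Q + Q^{2}\right) - 5 = -5 + Q + Q^{2}$)
$u{\left(A{\left(5 \right)} \right)} \left(z{\left(7,8 \right)} + 108\right) = \left(-5 - \frac{20}{-2 + 7 \cdot 5} + \left(\left(-4\right) 5 \frac{1}{-2 + 7 \cdot 5}\right)^{2}\right) \left(8 + 108\right) = \left(-5 - \frac{20}{-2 + 35} + \left(\left(-4\right) 5 \frac{1}{-2 + 35}\right)^{2}\right) 116 = \left(-5 - \frac{20}{33} + \left(\left(-4\right) 5 \cdot \frac{1}{33}\right)^{2}\right) 116 = \left(-5 - 20 \cdot \frac{1}{33} + \left(\left(-4\right) 5 \cdot \frac{1}{33}\right)^{2}\right) 116 = \left(-5 - \frac{20}{33} + \left(- \frac{20}{33}\right)^{2}\right) 116 = \left(-5 - \frac{20}{33} + \frac{400}{1089}\right) 116 = \left(- \frac{5705}{1089}\right) 116 = - \frac{661780}{1089}$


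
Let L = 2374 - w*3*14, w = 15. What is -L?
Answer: -1744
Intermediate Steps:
L = 1744 (L = 2374 - 15*3*14 = 2374 - 45*14 = 2374 - 1*630 = 2374 - 630 = 1744)
-L = -1*1744 = -1744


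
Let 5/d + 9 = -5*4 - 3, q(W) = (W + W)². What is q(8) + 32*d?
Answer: 251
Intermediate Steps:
q(W) = 4*W² (q(W) = (2*W)² = 4*W²)
d = -5/32 (d = 5/(-9 + (-5*4 - 3)) = 5/(-9 + (-20 - 3)) = 5/(-9 - 23) = 5/(-32) = 5*(-1/32) = -5/32 ≈ -0.15625)
q(8) + 32*d = 4*8² + 32*(-5/32) = 4*64 - 5 = 256 - 5 = 251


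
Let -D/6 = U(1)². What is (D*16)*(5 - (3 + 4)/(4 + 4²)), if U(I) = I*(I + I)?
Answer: -8928/5 ≈ -1785.6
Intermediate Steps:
U(I) = 2*I² (U(I) = I*(2*I) = 2*I²)
D = -24 (D = -6*(2*1²)² = -6*(2*1)² = -6*2² = -6*4 = -24)
(D*16)*(5 - (3 + 4)/(4 + 4²)) = (-24*16)*(5 - (3 + 4)/(4 + 4²)) = -384*(5 - 7/(4 + 16)) = -384*(5 - 7/20) = -384*93/20 = -8928/5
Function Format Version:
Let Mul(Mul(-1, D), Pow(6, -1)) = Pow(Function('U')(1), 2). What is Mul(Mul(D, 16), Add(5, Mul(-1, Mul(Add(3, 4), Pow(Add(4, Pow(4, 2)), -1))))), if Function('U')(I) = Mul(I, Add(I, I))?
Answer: Rational(-8928, 5) ≈ -1785.6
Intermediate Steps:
Function('U')(I) = Mul(2, Pow(I, 2)) (Function('U')(I) = Mul(I, Mul(2, I)) = Mul(2, Pow(I, 2)))
D = -24 (D = Mul(-6, Pow(Mul(2, Pow(1, 2)), 2)) = Mul(-6, Pow(Mul(2, 1), 2)) = Mul(-6, Pow(2, 2)) = Mul(-6, 4) = -24)
Mul(Mul(D, 16), Add(5, Mul(-1, Mul(Add(3, 4), Pow(Add(4, Pow(4, 2)), -1))))) = Mul(Mul(-24, 16), Add(5, Mul(-1, Mul(Add(3, 4), Pow(Add(4, Pow(4, 2)), -1))))) = Mul(-384, Add(5, Mul(-1, Mul(7, Pow(Add(4, 16), -1))))) = Mul(-384, Add(5, Mul(-1, Mul(7, Pow(20, -1))))) = Mul(-384, Add(5, Mul(-1, Mul(7, Rational(1, 20))))) = Mul(-384, Add(5, Mul(-1, Rational(7, 20)))) = Mul(-384, Add(5, Rational(-7, 20))) = Mul(-384, Rational(93, 20)) = Rational(-8928, 5)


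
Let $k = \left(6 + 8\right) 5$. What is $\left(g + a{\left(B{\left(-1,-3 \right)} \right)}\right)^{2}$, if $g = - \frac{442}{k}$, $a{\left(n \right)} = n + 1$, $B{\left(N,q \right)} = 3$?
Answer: $\frac{6561}{1225} \approx 5.3559$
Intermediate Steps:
$k = 70$ ($k = 14 \cdot 5 = 70$)
$a{\left(n \right)} = 1 + n$
$g = - \frac{221}{35}$ ($g = - \frac{442}{70} = \left(-442\right) \frac{1}{70} = - \frac{221}{35} \approx -6.3143$)
$\left(g + a{\left(B{\left(-1,-3 \right)} \right)}\right)^{2} = \left(- \frac{221}{35} + \left(1 + 3\right)\right)^{2} = \left(- \frac{221}{35} + 4\right)^{2} = \left(- \frac{81}{35}\right)^{2} = \frac{6561}{1225}$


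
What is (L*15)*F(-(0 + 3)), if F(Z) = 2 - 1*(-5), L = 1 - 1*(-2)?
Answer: 315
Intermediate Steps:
L = 3 (L = 1 + 2 = 3)
F(Z) = 7 (F(Z) = 2 + 5 = 7)
(L*15)*F(-(0 + 3)) = (3*15)*7 = 45*7 = 315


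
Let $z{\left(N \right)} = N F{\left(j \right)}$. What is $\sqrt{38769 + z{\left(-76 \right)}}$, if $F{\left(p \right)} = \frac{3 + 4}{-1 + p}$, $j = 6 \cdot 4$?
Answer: $\frac{\sqrt{20496565}}{23} \approx 196.84$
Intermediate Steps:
$j = 24$
$F{\left(p \right)} = \frac{7}{-1 + p}$
$z{\left(N \right)} = \frac{7 N}{23}$ ($z{\left(N \right)} = N \frac{7}{-1 + 24} = N \frac{7}{23} = \frac{7 N}{23}$)
$\sqrt{38769 + z{\left(-76 \right)}} = \sqrt{38769 + \frac{7}{23} \left(-76\right)} = \sqrt{38769 - \frac{532}{23}} = \sqrt{\frac{891155}{23}} = \frac{\sqrt{20496565}}{23}$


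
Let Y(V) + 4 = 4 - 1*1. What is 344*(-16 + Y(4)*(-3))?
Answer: -4472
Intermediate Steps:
Y(V) = -1 (Y(V) = -4 + (4 - 1*1) = -4 + (4 - 1) = -4 + 3 = -1)
344*(-16 + Y(4)*(-3)) = 344*(-16 - 1*(-3)) = 344*(-16 + 3) = 344*(-13) = -4472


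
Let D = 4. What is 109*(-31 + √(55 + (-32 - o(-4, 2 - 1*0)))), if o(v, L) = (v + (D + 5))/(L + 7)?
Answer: -3379 + 109*√202/3 ≈ -2862.6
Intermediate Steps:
o(v, L) = (9 + v)/(7 + L) (o(v, L) = (v + (4 + 5))/(L + 7) = (v + 9)/(7 + L) = (9 + v)/(7 + L))
109*(-31 + √(55 + (-32 - o(-4, 2 - 1*0)))) = 109*(-31 + √(55 + (-32 - (9 - 4)/(7 + (2 - 1*0))))) = 109*(-31 + √(55 + (-32 - 5/(7 + (2 + 0))))) = 109*(-31 + √(55 + (-32 - 5/(7 + 2)))) = 109*(-31 + √(55 + (-32 - 5/9))) = 109*(-31 + √(55 - 293/9)) = 109*(-31 + √(202/9)) = 109*(-31 + √202/3) = -3379 + 109*√202/3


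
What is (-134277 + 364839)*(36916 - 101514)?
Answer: -14893844076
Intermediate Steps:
(-134277 + 364839)*(36916 - 101514) = 230562*(-64598) = -14893844076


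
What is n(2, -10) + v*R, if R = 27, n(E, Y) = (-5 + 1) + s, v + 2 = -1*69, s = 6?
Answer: -1915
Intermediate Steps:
v = -71 (v = -2 - 1*69 = -2 - 69 = -71)
n(E, Y) = 2 (n(E, Y) = (-5 + 1) + 6 = -4 + 6 = 2)
n(2, -10) + v*R = 2 - 71*27 = 2 - 1917 = -1915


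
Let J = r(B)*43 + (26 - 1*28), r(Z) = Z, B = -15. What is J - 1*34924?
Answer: -35571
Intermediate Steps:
J = -647 (J = -15*43 + (26 - 1*28) = -645 + (26 - 28) = -645 - 2 = -647)
J - 1*34924 = -647 - 1*34924 = -647 - 34924 = -35571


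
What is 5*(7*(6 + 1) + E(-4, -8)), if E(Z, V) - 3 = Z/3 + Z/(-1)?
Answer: 820/3 ≈ 273.33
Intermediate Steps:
E(Z, V) = 3 - 2*Z/3 (E(Z, V) = 3 + (Z/3 + Z/(-1)) = 3 + (Z*(⅓) + Z*(-1)) = 3 + (Z/3 - Z) = 3 - 2*Z/3)
5*(7*(6 + 1) + E(-4, -8)) = 5*(7*(6 + 1) + (3 - ⅔*(-4))) = 5*(7*7 + (3 + 8/3)) = 5*(49 + 17/3) = 5*(164/3) = 820/3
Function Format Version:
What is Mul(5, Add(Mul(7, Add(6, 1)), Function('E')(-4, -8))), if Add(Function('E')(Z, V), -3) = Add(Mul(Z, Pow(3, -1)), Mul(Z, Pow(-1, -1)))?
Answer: Rational(820, 3) ≈ 273.33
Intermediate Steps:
Function('E')(Z, V) = Add(3, Mul(Rational(-2, 3), Z)) (Function('E')(Z, V) = Add(3, Add(Mul(Z, Pow(3, -1)), Mul(Z, Pow(-1, -1)))) = Add(3, Add(Mul(Z, Rational(1, 3)), Mul(Z, -1))) = Add(3, Add(Mul(Rational(1, 3), Z), Mul(-1, Z))) = Add(3, Mul(Rational(-2, 3), Z)))
Mul(5, Add(Mul(7, Add(6, 1)), Function('E')(-4, -8))) = Mul(5, Add(Mul(7, Add(6, 1)), Add(3, Mul(Rational(-2, 3), -4)))) = Mul(5, Add(Mul(7, 7), Add(3, Rational(8, 3)))) = Mul(5, Add(49, Rational(17, 3))) = Mul(5, Rational(164, 3)) = Rational(820, 3)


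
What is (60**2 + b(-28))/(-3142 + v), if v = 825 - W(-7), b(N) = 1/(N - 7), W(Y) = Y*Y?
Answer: -125999/82810 ≈ -1.5215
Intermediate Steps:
W(Y) = Y**2
b(N) = 1/(-7 + N)
v = 776 (v = 825 - 1*(-7)**2 = 825 - 1*49 = 825 - 49 = 776)
(60**2 + b(-28))/(-3142 + v) = (60**2 + 1/(-7 - 28))/(-3142 + 776) = (3600 + 1/(-35))/(-2366) = (3600 - 1/35)*(-1/2366) = (125999/35)*(-1/2366) = -125999/82810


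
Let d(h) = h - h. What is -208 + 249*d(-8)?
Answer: -208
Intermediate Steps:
d(h) = 0
-208 + 249*d(-8) = -208 + 249*0 = -208 + 0 = -208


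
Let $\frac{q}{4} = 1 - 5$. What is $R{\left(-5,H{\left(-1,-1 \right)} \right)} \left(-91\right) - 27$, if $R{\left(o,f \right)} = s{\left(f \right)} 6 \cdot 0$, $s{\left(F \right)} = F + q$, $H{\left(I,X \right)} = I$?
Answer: $-27$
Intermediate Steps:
$q = -16$ ($q = 4 \left(1 - 5\right) = 4 \left(-4\right) = -16$)
$s{\left(F \right)} = -16 + F$ ($s{\left(F \right)} = F - 16 = -16 + F$)
$R{\left(o,f \right)} = 0$ ($R{\left(o,f \right)} = \left(-16 + f\right) 6 \cdot 0 = \left(-96 + 6 f\right) 0 = 0$)
$R{\left(-5,H{\left(-1,-1 \right)} \right)} \left(-91\right) - 27 = 0 \left(-91\right) - 27 = 0 - 27 = -27$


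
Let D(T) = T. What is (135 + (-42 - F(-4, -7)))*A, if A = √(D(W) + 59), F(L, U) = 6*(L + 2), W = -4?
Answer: 105*√55 ≈ 778.70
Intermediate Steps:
F(L, U) = 12 + 6*L (F(L, U) = 6*(2 + L) = 12 + 6*L)
A = √55 (A = √(-4 + 59) = √55 ≈ 7.4162)
(135 + (-42 - F(-4, -7)))*A = (135 + (-42 - (12 + 6*(-4))))*√55 = (135 + (-42 - (12 - 24)))*√55 = (135 + (-42 - 1*(-12)))*√55 = (135 + (-42 + 12))*√55 = (135 - 30)*√55 = 105*√55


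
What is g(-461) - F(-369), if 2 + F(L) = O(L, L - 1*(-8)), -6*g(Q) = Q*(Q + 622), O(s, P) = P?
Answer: 76399/6 ≈ 12733.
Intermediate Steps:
g(Q) = -Q*(622 + Q)/6 (g(Q) = -Q*(Q + 622)/6 = -Q*(622 + Q)/6)
F(L) = 6 + L (F(L) = -2 + (L - 1*(-8)) = -2 + (L + 8) = -2 + (8 + L) = 6 + L)
g(-461) - F(-369) = -1/6*(-461)*(622 - 461) - (6 - 369) = -1/6*(-461)*161 - 1*(-363) = 74221/6 + 363 = 76399/6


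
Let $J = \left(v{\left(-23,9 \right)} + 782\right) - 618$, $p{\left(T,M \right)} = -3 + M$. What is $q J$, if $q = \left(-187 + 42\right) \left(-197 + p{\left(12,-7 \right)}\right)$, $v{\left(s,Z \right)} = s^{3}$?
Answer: $-360270045$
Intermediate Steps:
$J = -12003$ ($J = \left(\left(-23\right)^{3} + 782\right) - 618 = \left(-12167 + 782\right) - 618 = -11385 - 618 = -12003$)
$q = 30015$ ($q = \left(-187 + 42\right) \left(-197 - 10\right) = - 145 \left(-197 - 10\right) = \left(-145\right) \left(-207\right) = 30015$)
$q J = 30015 \left(-12003\right) = -360270045$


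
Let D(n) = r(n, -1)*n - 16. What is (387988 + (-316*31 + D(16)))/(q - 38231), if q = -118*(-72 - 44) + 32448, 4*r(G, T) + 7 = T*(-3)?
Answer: 75632/1581 ≈ 47.838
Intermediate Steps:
r(G, T) = -7/4 - 3*T/4 (r(G, T) = -7/4 + (T*(-3))/4 = -7/4 + (-3*T)/4 = -7/4 - 3*T/4)
D(n) = -16 - n (D(n) = (-7/4 - ¾*(-1))*n - 16 = (-7/4 + ¾)*n - 16 = -n - 16 = -16 - n)
q = 46136 (q = -118*(-116) + 32448 = 13688 + 32448 = 46136)
(387988 + (-316*31 + D(16)))/(q - 38231) = (387988 + (-316*31 + (-16 - 1*16)))/(46136 - 38231) = (387988 + (-9796 + (-16 - 16)))/7905 = (387988 + (-9796 - 32))*(1/7905) = (387988 - 9828)*(1/7905) = 378160*(1/7905) = 75632/1581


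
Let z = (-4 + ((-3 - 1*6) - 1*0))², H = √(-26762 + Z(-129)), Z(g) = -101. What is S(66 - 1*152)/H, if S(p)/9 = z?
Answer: -1521*I*√26863/26863 ≈ -9.2801*I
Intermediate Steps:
H = I*√26863 (H = √(-26762 - 101) = √(-26863) = I*√26863 ≈ 163.9*I)
z = 169 (z = (-4 + ((-3 - 6) + 0))² = (-4 + (-9 + 0))² = (-4 - 9)² = (-13)² = 169)
S(p) = 1521 (S(p) = 9*169 = 1521)
S(66 - 1*152)/H = 1521/((I*√26863)) = 1521*(-I*√26863/26863) = -1521*I*√26863/26863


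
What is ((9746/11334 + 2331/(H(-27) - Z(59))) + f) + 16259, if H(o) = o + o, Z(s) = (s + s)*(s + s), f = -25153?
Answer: -704468416427/79213326 ≈ -8893.3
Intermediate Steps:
Z(s) = 4*s² (Z(s) = (2*s)*(2*s) = 4*s²)
H(o) = 2*o
((9746/11334 + 2331/(H(-27) - Z(59))) + f) + 16259 = ((9746/11334 + 2331/(2*(-27) - 4*59²)) - 25153) + 16259 = ((9746*(1/11334) + 2331/(-54 - 4*3481)) - 25153) + 16259 = ((4873/5667 + 2331/(-54 - 1*13924)) - 25153) + 16259 = ((4873/5667 + 2331/(-54 - 13924)) - 25153) + 16259 = ((4873/5667 + 2331/(-13978)) - 25153) + 16259 = ((4873/5667 + 2331*(-1/13978)) - 25153) + 16259 = ((4873/5667 - 2331/13978) - 25153) + 16259 = (54905017/79213326 - 25153) + 16259 = -1992397883861/79213326 + 16259 = -704468416427/79213326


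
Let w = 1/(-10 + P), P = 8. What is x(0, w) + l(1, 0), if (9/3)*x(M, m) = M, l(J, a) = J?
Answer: 1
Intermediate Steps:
w = -½ (w = 1/(-10 + 8) = 1/(-2) = -½ ≈ -0.50000)
x(M, m) = M/3
x(0, w) + l(1, 0) = (⅓)*0 + 1 = 0 + 1 = 1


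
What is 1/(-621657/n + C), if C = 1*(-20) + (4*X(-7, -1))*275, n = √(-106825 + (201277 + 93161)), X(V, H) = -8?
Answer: -183860740/1578712012839 + 69073*√187613/1578712012839 ≈ -9.7511e-5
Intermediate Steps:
n = √187613 (n = √(-106825 + 294438) = √187613 ≈ 433.14)
C = -8820 (C = 1*(-20) + (4*(-8))*275 = -20 - 32*275 = -20 - 8800 = -8820)
1/(-621657/n + C) = 1/(-621657*√187613/187613 - 8820) = 1/(-8820 - 621657*√187613/187613)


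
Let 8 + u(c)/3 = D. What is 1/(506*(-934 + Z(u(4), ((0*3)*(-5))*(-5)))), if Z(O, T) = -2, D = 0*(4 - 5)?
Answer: -1/473616 ≈ -2.1114e-6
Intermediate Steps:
D = 0 (D = 0*(-1) = 0)
u(c) = -24 (u(c) = -24 + 3*0 = -24 + 0 = -24)
1/(506*(-934 + Z(u(4), ((0*3)*(-5))*(-5)))) = 1/(506*(-934 - 2)) = 1/(506*(-936)) = 1/(-473616) = -1/473616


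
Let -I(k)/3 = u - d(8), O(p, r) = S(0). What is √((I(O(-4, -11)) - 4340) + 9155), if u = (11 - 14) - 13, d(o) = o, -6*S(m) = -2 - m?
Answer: 3*√543 ≈ 69.907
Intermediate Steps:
S(m) = ⅓ + m/6 (S(m) = -(-2 - m)/6 = ⅓ + m/6)
O(p, r) = ⅓ (O(p, r) = ⅓ + (⅙)*0 = ⅓ + 0 = ⅓)
u = -16 (u = -3 - 13 = -16)
I(k) = 72 (I(k) = -3*(-16 - 1*8) = -3*(-16 - 8) = -3*(-24) = 72)
√((I(O(-4, -11)) - 4340) + 9155) = √((72 - 4340) + 9155) = √(-4268 + 9155) = √4887 = 3*√543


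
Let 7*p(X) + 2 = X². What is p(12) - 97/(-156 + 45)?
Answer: 16441/777 ≈ 21.160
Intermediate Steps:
p(X) = -2/7 + X²/7
p(12) - 97/(-156 + 45) = (-2/7 + (⅐)*12²) - 97/(-156 + 45) = (-2/7 + (⅐)*144) - 97/(-111) = (-2/7 + 144/7) - 97*(-1/111) = 142/7 + 97/111 = 16441/777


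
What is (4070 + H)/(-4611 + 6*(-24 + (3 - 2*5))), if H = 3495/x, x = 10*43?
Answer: -350719/412542 ≈ -0.85014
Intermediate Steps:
x = 430
H = 699/86 (H = 3495/430 = 3495*(1/430) = 699/86 ≈ 8.1279)
(4070 + H)/(-4611 + 6*(-24 + (3 - 2*5))) = (4070 + 699/86)/(-4611 + 6*(-24 + (3 - 2*5))) = 350719/(86*(-4611 + 6*(-24 + (3 - 10)))) = 350719/(86*(-4611 + 6*(-24 - 7))) = 350719/(86*(-4611 + 6*(-31))) = 350719/(86*(-4611 - 186)) = (350719/86)/(-4797) = (350719/86)*(-1/4797) = -350719/412542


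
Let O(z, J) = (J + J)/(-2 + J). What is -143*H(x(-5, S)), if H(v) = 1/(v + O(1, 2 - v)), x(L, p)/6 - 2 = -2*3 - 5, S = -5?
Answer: 3861/1402 ≈ 2.7539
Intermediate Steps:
O(z, J) = 2*J/(-2 + J) (O(z, J) = (2*J)/(-2 + J) = 2*J/(-2 + J))
x(L, p) = -54 (x(L, p) = 12 + 6*(-2*3 - 5) = 12 + 6*(-6 - 5) = 12 + 6*(-11) = 12 - 66 = -54)
H(v) = 1/(v - 2*(2 - v)/v) (H(v) = 1/(v + 2*(2 - v)/(-2 + (2 - v))) = 1/(v + 2*(2 - v)/((-v))) = 1/(v + 2*(2 - v)*(-1/v)) = 1/(v - 2*(2 - v)/v))
-143*H(x(-5, S)) = -(-7722)/(-4 + (-54)² + 2*(-54)) = -(-7722)/(-4 + 2916 - 108) = -(-7722)/2804 = -143*(-27/1402) = 3861/1402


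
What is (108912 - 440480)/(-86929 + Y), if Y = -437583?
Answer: 20723/32782 ≈ 0.63215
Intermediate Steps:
(108912 - 440480)/(-86929 + Y) = (108912 - 440480)/(-86929 - 437583) = -331568/(-524512) = -331568*(-1/524512) = 20723/32782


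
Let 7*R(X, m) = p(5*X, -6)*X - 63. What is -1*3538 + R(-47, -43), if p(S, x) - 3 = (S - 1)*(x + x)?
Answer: -22582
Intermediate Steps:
p(S, x) = 3 + 2*x*(-1 + S) (p(S, x) = 3 + (S - 1)*(x + x) = 3 + (-1 + S)*(2*x) = 3 + 2*x*(-1 + S))
R(X, m) = -9 + X*(15 - 60*X)/7 (R(X, m) = ((3 - 2*(-6) + 2*(5*X)*(-6))*X - 63)/7 = ((3 + 12 - 60*X)*X - 63)/7 = ((15 - 60*X)*X - 63)/7 = (X*(15 - 60*X) - 63)/7 = (-63 + X*(15 - 60*X))/7 = -9 + X*(15 - 60*X)/7)
-1*3538 + R(-47, -43) = -1*3538 + (-9 + (15/7)*(-47)*(1 - 4*(-47))) = -3538 + (-9 + (15/7)*(-47)*(1 + 188)) = -3538 + (-9 + (15/7)*(-47)*189) = -3538 + (-9 - 19035) = -3538 - 19044 = -22582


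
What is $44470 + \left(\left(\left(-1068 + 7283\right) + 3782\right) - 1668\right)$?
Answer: $52799$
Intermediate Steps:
$44470 + \left(\left(\left(-1068 + 7283\right) + 3782\right) - 1668\right) = 44470 + \left(\left(6215 + 3782\right) - 1668\right) = 44470 + \left(9997 - 1668\right) = 44470 + 8329 = 52799$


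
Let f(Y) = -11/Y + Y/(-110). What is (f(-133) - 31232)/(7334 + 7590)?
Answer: -456905261/218338120 ≈ -2.0927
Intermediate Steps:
f(Y) = -11/Y - Y/110 (f(Y) = -11/Y + Y*(-1/110) = -11/Y - Y/110)
(f(-133) - 31232)/(7334 + 7590) = ((-11/(-133) - 1/110*(-133)) - 31232)/(7334 + 7590) = ((-11*(-1/133) + 133/110) - 31232)/14924 = ((11/133 + 133/110) - 31232)*(1/14924) = (18899/14630 - 31232)*(1/14924) = -456905261/14630*1/14924 = -456905261/218338120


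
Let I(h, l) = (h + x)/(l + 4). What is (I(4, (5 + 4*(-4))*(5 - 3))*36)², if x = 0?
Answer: 64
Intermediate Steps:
I(h, l) = h/(4 + l) (I(h, l) = (h + 0)/(l + 4) = h/(4 + l))
(I(4, (5 + 4*(-4))*(5 - 3))*36)² = ((4/(4 + (5 + 4*(-4))*(5 - 3)))*36)² = ((4/(4 + (5 - 16)*2))*36)² = ((4/(4 - 11*2))*36)² = ((4/(4 - 22))*36)² = ((4/(-18))*36)² = ((4*(-1/18))*36)² = (-2/9*36)² = (-8)² = 64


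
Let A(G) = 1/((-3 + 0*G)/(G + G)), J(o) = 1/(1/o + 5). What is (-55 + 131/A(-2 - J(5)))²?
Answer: 432964/361 ≈ 1199.3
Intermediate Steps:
J(o) = 1/(5 + 1/o)
A(G) = -2*G/3 (A(G) = 1/((-3 + 0)/((2*G))) = 1/(-3/(2*G)) = -2*G/3)
(-55 + 131/A(-2 - J(5)))² = (-55 + 131/((-2*(-2 - 5/(1 + 5*5))/3)))² = (-55 + 131/((-2*(-2 - 5/(1 + 25))/3)))² = (-55 + 131/((-2*(-2 - 5/26)/3)))² = (-55 + 131/((-⅔*(-57/26))))² = (-55 + 131/(19/13))² = (-55 + 131*(13/19))² = (-55 + 1703/19)² = (658/19)² = 432964/361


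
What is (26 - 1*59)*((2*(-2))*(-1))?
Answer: -132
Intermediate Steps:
(26 - 1*59)*((2*(-2))*(-1)) = (26 - 59)*(-4*(-1)) = -33*4 = -132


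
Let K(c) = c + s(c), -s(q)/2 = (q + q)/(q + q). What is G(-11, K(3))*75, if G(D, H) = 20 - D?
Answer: 2325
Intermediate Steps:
s(q) = -2 (s(q) = -2*(q + q)/(q + q) = -2*2*q/(2*q) = -2*2*q*1/(2*q) = -2*1 = -2)
K(c) = -2 + c (K(c) = c - 2 = -2 + c)
G(-11, K(3))*75 = (20 - 1*(-11))*75 = (20 + 11)*75 = 31*75 = 2325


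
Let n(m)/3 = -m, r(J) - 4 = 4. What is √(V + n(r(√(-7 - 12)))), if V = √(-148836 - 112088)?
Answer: √(-24 + 2*I*√65231) ≈ 15.61 + 16.361*I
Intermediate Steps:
r(J) = 8 (r(J) = 4 + 4 = 8)
n(m) = -3*m (n(m) = 3*(-m) = -3*m)
V = 2*I*√65231 (V = √(-260924) = 2*I*√65231 ≈ 510.81*I)
√(V + n(r(√(-7 - 12)))) = √(2*I*√65231 - 3*8) = √(2*I*√65231 - 24) = √(-24 + 2*I*√65231)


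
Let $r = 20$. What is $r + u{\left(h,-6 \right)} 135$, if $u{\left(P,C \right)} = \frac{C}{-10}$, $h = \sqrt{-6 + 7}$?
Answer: $101$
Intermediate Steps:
$h = 1$ ($h = \sqrt{1} = 1$)
$u{\left(P,C \right)} = - \frac{C}{10}$ ($u{\left(P,C \right)} = C \left(- \frac{1}{10}\right) = - \frac{C}{10}$)
$r + u{\left(h,-6 \right)} 135 = 20 + \left(- \frac{1}{10}\right) \left(-6\right) 135 = 20 + \frac{3}{5} \cdot 135 = 20 + 81 = 101$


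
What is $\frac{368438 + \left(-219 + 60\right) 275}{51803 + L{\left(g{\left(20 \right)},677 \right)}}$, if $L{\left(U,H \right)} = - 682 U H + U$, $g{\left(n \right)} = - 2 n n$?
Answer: $\frac{324713}{369422203} \approx 0.00087898$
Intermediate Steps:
$g{\left(n \right)} = - 2 n^{2}$
$L{\left(U,H \right)} = U - 682 H U$ ($L{\left(U,H \right)} = - 682 H U + U = U - 682 H U$)
$\frac{368438 + \left(-219 + 60\right) 275}{51803 + L{\left(g{\left(20 \right)},677 \right)}} = \frac{368438 + \left(-219 + 60\right) 275}{51803 + - 2 \cdot 20^{2} \left(1 - 461714\right)} = \frac{368438 - 43725}{51803 + \left(-2\right) 400 \left(1 - 461714\right)} = \frac{368438 - 43725}{51803 - -369370400} = \frac{324713}{51803 + 369370400} = \frac{324713}{369422203}$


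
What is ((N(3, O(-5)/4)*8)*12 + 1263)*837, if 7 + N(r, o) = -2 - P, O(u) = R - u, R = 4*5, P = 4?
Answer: 12555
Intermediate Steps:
R = 20
O(u) = 20 - u
N(r, o) = -13 (N(r, o) = -7 + (-2 - 1*4) = -7 + (-2 - 4) = -7 - 6 = -13)
((N(3, O(-5)/4)*8)*12 + 1263)*837 = (-13*8*12 + 1263)*837 = (-104*12 + 1263)*837 = (-1248 + 1263)*837 = 15*837 = 12555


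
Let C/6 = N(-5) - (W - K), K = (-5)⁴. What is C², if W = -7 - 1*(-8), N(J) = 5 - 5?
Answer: 14017536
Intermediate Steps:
N(J) = 0
W = 1 (W = -7 + 8 = 1)
K = 625
C = 3744 (C = 6*(0 - (1 - 1*625)) = 6*(0 - (1 - 625)) = 6*(0 - 1*(-624)) = 6*(0 + 624) = 6*624 = 3744)
C² = 3744² = 14017536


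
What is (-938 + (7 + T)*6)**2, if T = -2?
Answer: 824464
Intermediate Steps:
(-938 + (7 + T)*6)**2 = (-938 + (7 - 2)*6)**2 = (-938 + 5*6)**2 = (-938 + 30)**2 = (-908)**2 = 824464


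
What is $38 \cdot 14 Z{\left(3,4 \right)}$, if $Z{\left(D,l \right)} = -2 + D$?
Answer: $532$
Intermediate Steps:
$38 \cdot 14 Z{\left(3,4 \right)} = 38 \cdot 14 \left(-2 + 3\right) = 532 \cdot 1 = 532$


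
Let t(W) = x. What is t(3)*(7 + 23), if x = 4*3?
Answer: 360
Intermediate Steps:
x = 12
t(W) = 12
t(3)*(7 + 23) = 12*(7 + 23) = 12*30 = 360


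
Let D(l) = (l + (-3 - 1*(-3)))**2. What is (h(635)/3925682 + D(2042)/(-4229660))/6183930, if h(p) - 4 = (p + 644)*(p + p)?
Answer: -593674183288/6417489355705319475 ≈ -9.2509e-8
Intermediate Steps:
h(p) = 4 + 2*p*(644 + p) (h(p) = 4 + (p + 644)*(p + p) = 4 + (644 + p)*(2*p) = 4 + 2*p*(644 + p))
D(l) = l**2 (D(l) = (l + (-3 + 3))**2 = (l + 0)**2 = l**2)
(h(635)/3925682 + D(2042)/(-4229660))/6183930 = ((4 + 2*635**2 + 1288*635)/3925682 + 2042**2/(-4229660))/6183930 = ((4 + 2*403225 + 817880)*(1/3925682) + 4169764*(-1/4229660))*(1/6183930) = ((4 + 806450 + 817880)*(1/3925682) - 1042441/1057415)*(1/6183930) = (1624334*(1/3925682) - 1042441/1057415)*(1/6183930) = (812167/1962841 - 1042441/1057415)*(1/6183930) = -1187348366576/2075537516015*1/6183930 = -593674183288/6417489355705319475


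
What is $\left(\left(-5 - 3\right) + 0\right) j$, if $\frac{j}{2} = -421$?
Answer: $6736$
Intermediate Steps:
$j = -842$ ($j = 2 \left(-421\right) = -842$)
$\left(\left(-5 - 3\right) + 0\right) j = \left(\left(-5 - 3\right) + 0\right) \left(-842\right) = \left(-8 + 0\right) \left(-842\right) = \left(-8\right) \left(-842\right) = 6736$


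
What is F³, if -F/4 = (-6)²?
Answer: -2985984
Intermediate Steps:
F = -144 (F = -4*(-6)² = -4*36 = -144)
F³ = (-144)³ = -2985984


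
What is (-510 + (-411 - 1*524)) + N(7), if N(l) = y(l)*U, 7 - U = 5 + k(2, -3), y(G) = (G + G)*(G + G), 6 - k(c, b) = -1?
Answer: -2425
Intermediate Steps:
k(c, b) = 7 (k(c, b) = 6 - 1*(-1) = 6 + 1 = 7)
y(G) = 4*G² (y(G) = (2*G)*(2*G) = 4*G²)
U = -5 (U = 7 - (5 + 7) = 7 - 1*12 = 7 - 12 = -5)
N(l) = -20*l² (N(l) = (4*l²)*(-5) = -20*l²)
(-510 + (-411 - 1*524)) + N(7) = (-510 + (-411 - 1*524)) - 20*7² = (-510 + (-411 - 524)) - 20*49 = (-510 - 935) - 980 = -1445 - 980 = -2425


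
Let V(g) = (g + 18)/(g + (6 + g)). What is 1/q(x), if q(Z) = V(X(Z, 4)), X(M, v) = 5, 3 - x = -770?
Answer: 16/23 ≈ 0.69565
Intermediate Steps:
x = 773 (x = 3 - 1*(-770) = 3 + 770 = 773)
V(g) = (18 + g)/(6 + 2*g)
q(Z) = 23/16 (q(Z) = (18 + 5)/(2*(3 + 5)) = (½)*23/8 = (½)*(⅛)*23 = 23/16)
1/q(x) = 1/(23/16) = 16/23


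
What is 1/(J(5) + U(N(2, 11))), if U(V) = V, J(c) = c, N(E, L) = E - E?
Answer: ⅕ ≈ 0.20000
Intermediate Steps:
N(E, L) = 0
1/(J(5) + U(N(2, 11))) = 1/(5 + 0) = 1/5 = ⅕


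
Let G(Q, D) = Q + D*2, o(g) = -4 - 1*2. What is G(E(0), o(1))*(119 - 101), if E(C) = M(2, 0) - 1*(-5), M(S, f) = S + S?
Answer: -54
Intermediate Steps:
M(S, f) = 2*S
E(C) = 9 (E(C) = 2*2 - 1*(-5) = 4 + 5 = 9)
o(g) = -6 (o(g) = -4 - 2 = -6)
G(Q, D) = Q + 2*D
G(E(0), o(1))*(119 - 101) = (9 + 2*(-6))*(119 - 101) = (9 - 12)*18 = -3*18 = -54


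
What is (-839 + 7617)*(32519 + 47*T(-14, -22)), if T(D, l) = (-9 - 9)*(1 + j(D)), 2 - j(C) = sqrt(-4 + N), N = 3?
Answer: 203211218 + 5734188*I ≈ 2.0321e+8 + 5.7342e+6*I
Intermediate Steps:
j(C) = 2 - I (j(C) = 2 - sqrt(-4 + 3) = 2 - sqrt(-1) = 2 - I)
T(D, l) = -54 + 18*I (T(D, l) = (-9 - 9)*(1 + (2 - I)) = -18*(3 - I) = -54 + 18*I)
(-839 + 7617)*(32519 + 47*T(-14, -22)) = (-839 + 7617)*(32519 + 47*(-54 + 18*I)) = 6778*(32519 + (-2538 + 846*I)) = 6778*(29981 + 846*I) = 203211218 + 5734188*I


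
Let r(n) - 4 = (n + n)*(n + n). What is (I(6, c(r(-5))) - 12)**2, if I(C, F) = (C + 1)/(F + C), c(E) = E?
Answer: 1723969/12100 ≈ 142.48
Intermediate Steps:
r(n) = 4 + 4*n**2 (r(n) = 4 + (n + n)*(n + n) = 4 + (2*n)*(2*n) = 4 + 4*n**2)
I(C, F) = (1 + C)/(C + F)
(I(6, c(r(-5))) - 12)**2 = ((1 + 6)/(6 + (4 + 4*(-5)**2)) - 12)**2 = (7/(6 + (4 + 4*25)) - 12)**2 = (7/(6 + (4 + 100)) - 12)**2 = (7/(6 + 104) - 12)**2 = (7/110 - 12)**2 = (-1313/110)**2 = 1723969/12100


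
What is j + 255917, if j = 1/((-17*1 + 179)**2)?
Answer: 6716285749/26244 ≈ 2.5592e+5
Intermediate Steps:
j = 1/26244 (j = 1/((-17 + 179)**2) = 1/(162**2) = 1/26244 ≈ 3.8104e-5)
j + 255917 = 1/26244 + 255917 = 6716285749/26244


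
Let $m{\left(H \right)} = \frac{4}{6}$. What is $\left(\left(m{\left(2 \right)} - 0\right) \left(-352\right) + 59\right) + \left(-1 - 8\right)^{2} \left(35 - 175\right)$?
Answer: $- \frac{34547}{3} \approx -11516.0$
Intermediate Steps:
$m{\left(H \right)} = \frac{2}{3}$ ($m{\left(H \right)} = 4 \cdot \frac{1}{6} = \frac{2}{3}$)
$\left(\left(m{\left(2 \right)} - 0\right) \left(-352\right) + 59\right) + \left(-1 - 8\right)^{2} \left(35 - 175\right) = \left(\left(\frac{2}{3} - 0\right) \left(-352\right) + 59\right) + \left(-1 - 8\right)^{2} \left(35 - 175\right) = \left(\left(\frac{2}{3} + 0\right) \left(-352\right) + 59\right) + \left(-9\right)^{2} \left(-140\right) = \left(\frac{2}{3} \left(-352\right) + 59\right) + 81 \left(-140\right) = \left(- \frac{704}{3} + 59\right) - 11340 = - \frac{527}{3} - 11340 = - \frac{34547}{3}$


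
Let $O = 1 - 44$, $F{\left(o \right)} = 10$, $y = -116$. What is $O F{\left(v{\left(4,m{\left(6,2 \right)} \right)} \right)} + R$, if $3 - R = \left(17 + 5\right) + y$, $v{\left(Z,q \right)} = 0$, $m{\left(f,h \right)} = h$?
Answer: $-333$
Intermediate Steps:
$R = 97$ ($R = 3 - \left(\left(17 + 5\right) - 116\right) = 3 - \left(22 - 116\right) = 3 - -94 = 3 + 94 = 97$)
$O = -43$ ($O = 1 - 44 = -43$)
$O F{\left(v{\left(4,m{\left(6,2 \right)} \right)} \right)} + R = \left(-43\right) 10 + 97 = -430 + 97 = -333$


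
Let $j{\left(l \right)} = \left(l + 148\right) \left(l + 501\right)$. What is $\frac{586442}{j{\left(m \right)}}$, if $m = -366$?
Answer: $- \frac{293221}{14715} \approx -19.927$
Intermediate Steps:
$j{\left(l \right)} = \left(148 + l\right) \left(501 + l\right)$
$\frac{586442}{j{\left(m \right)}} = \frac{586442}{74148 + \left(-366\right)^{2} + 649 \left(-366\right)} = \frac{586442}{74148 + 133956 - 237534} = \frac{586442}{-29430} = 586442 \left(- \frac{1}{29430}\right) = - \frac{293221}{14715}$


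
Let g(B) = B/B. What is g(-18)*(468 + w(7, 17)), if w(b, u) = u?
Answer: 485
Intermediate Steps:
g(B) = 1
g(-18)*(468 + w(7, 17)) = 1*(468 + 17) = 1*485 = 485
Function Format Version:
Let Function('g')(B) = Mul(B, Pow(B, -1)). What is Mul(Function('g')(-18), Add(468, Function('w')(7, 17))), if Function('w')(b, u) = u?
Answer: 485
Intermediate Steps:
Function('g')(B) = 1
Mul(Function('g')(-18), Add(468, Function('w')(7, 17))) = Mul(1, Add(468, 17)) = Mul(1, 485) = 485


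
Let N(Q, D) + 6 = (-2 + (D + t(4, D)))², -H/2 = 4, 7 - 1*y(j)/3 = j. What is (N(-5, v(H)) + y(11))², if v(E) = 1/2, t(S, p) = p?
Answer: 289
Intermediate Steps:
y(j) = 21 - 3*j
H = -8 (H = -2*4 = -8)
v(E) = ½
N(Q, D) = -6 + (-2 + 2*D)² (N(Q, D) = -6 + (-2 + (D + D))² = -6 + (-2 + 2*D)²)
(N(-5, v(H)) + y(11))² = ((-6 + 4*(-1 + ½)²) + (21 - 3*11))² = ((-6 + 4*(-½)²) + (21 - 33))² = ((-6 + 4*(¼)) - 12)² = ((-6 + 1) - 12)² = (-5 - 12)² = (-17)² = 289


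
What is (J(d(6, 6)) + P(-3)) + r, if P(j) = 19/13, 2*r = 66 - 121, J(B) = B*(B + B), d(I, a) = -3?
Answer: -209/26 ≈ -8.0385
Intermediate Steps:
J(B) = 2*B² (J(B) = B*(2*B) = 2*B²)
r = -55/2 (r = (66 - 121)/2 = (½)*(-55) = -55/2 ≈ -27.500)
P(j) = 19/13 (P(j) = 19*(1/13) = 19/13)
(J(d(6, 6)) + P(-3)) + r = (2*(-3)² + 19/13) - 55/2 = (2*9 + 19/13) - 55/2 = (18 + 19/13) - 55/2 = 253/13 - 55/2 = -209/26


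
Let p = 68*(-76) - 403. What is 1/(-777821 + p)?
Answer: -1/783392 ≈ -1.2765e-6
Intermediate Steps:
p = -5571 (p = -5168 - 403 = -5571)
1/(-777821 + p) = 1/(-777821 - 5571) = 1/(-783392) = -1/783392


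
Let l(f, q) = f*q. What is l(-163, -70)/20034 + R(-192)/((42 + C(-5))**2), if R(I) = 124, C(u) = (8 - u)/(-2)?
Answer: 4818191/7213671 ≈ 0.66792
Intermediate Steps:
C(u) = -4 + u/2 (C(u) = (8 - u)*(-1/2) = -4 + u/2)
l(-163, -70)/20034 + R(-192)/((42 + C(-5))**2) = -163*(-70)/20034 + 124/((42 + (-4 + (1/2)*(-5)))**2) = 11410*(1/20034) + 124/((42 + (-4 - 5/2))**2) = 815/1431 + 124/((42 - 13/2)**2) = 815/1431 + 124/((71/2)**2) = 815/1431 + 124/(5041/4) = 815/1431 + 124*(4/5041) = 815/1431 + 496/5041 = 4818191/7213671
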